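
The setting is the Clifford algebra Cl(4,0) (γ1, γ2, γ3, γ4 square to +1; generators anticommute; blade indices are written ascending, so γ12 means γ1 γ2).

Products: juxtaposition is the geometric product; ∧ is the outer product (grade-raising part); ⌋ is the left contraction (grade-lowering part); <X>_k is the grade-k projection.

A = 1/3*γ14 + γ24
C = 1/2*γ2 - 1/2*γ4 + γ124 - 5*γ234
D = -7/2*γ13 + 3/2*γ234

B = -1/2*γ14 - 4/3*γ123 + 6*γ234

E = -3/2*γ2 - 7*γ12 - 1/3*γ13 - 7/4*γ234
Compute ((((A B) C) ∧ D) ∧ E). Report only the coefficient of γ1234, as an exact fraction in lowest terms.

step 1: 1/6 + 6*γ3 - 1/2*γ12 + 2*γ123 - 4/3*γ134 + 4/9*γ234
step 2: 20/9 - 1/4*γ1 + 1/12*γ2 + 5/12*γ4 - 20/3*γ12 - 7/9*γ13 + 10*γ14 - 41/9*γ23 + 30*γ24 - 43/9*γ34 + 5/12*γ124 + 5/2*γ134 - 5/6*γ234 + 13/3*γ1234
step 3: -70/9*γ13 + 7/24*γ123 - 35/24*γ134 + 10/3*γ234 + 837/8*γ1234
step 4: -35/3*γ123 + 35/16*γ1234
Answer: 35/16


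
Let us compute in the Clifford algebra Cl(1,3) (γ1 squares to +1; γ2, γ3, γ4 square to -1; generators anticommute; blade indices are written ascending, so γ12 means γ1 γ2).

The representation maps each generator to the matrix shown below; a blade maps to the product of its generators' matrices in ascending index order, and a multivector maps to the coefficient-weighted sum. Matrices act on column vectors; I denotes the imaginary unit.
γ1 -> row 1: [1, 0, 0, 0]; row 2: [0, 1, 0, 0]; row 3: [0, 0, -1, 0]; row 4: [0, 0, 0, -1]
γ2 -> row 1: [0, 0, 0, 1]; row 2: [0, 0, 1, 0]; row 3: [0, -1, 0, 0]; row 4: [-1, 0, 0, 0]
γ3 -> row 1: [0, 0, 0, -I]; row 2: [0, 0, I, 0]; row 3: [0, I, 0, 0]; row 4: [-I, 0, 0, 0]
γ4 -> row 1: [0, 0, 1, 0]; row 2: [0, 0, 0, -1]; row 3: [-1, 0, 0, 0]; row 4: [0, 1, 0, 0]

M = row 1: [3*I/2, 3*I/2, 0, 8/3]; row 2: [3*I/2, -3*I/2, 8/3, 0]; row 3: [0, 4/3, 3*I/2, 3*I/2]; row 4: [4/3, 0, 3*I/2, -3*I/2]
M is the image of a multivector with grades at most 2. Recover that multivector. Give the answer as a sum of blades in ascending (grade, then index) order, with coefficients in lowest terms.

Method: the blade images are trace-orthogonal — tr(rho(e_A) rho(e_B)^-1) = 4 if A = B and 0 otherwise — and rho(e_A)^-1 = (e_A)^2 * rho(e_A) with (e_A)^2 = +1 or -1, so the coefficient of e_A in the preimage is (e_A)^2 * tr(M rho(e_A))/4.
Nonzero projections over blades of grade <= 2: γ2: (γ2)^2 = -1, tr(M rho(γ2)) = -8/3, coefficient 2/3; γ12: (γ12)^2 = +1, tr(M rho(γ12)) = 8, coefficient 2; γ23: (γ23)^2 = -1, tr(M rho(γ23)) = 6, coefficient -3/2; γ34: (γ34)^2 = -1, tr(M rho(γ34)) = 6, coefficient -3/2. Every other blade of grade <= 2 projects to 0.
Answer: 2/3*γ2 + 2*γ12 - 3/2*γ23 - 3/2*γ34


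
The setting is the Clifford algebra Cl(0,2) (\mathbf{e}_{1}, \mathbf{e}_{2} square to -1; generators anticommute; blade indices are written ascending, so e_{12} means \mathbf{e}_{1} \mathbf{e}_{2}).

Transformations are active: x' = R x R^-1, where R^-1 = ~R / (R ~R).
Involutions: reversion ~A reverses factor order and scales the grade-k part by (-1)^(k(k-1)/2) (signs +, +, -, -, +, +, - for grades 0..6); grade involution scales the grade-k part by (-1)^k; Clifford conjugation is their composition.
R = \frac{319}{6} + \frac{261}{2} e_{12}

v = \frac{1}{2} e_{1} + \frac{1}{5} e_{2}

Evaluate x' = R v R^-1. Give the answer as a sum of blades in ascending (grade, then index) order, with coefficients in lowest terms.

~R = \frac{319}{6} - \frac{261}{2} e_{12}, and R ~R = \frac{357425}{18}, so R^-1 = ~R / (\frac{357425}{18}).
R v = \frac{29}{60} e_{1} + \frac{4553}{60} e_{2}
Answer: -\frac{1057}{2125} e_{1} + \frac{877}{4250} e_{2}


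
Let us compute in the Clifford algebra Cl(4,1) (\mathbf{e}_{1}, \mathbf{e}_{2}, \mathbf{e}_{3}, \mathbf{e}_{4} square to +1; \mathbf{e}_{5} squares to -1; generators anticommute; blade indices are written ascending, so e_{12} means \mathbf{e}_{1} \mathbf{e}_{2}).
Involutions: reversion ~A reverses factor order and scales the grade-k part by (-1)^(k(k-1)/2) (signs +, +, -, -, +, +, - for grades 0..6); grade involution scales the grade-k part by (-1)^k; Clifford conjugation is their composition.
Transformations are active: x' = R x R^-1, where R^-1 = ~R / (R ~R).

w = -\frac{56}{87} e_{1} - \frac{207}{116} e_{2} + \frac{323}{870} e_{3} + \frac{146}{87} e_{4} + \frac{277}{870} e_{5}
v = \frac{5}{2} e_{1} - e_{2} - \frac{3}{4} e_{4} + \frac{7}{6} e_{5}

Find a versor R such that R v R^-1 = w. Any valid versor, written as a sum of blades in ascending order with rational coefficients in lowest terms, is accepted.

The midline construction: v and w both square to \frac{929}{144}, so reflecting in their sum \frac{323}{174} e_{1} - \frac{323}{116} e_{2} + \frac{323}{870} e_{3} + \frac{323}{348} e_{4} + \frac{646}{435} e_{5} exchanges them.
Answer: \frac{323}{174} e_{1} - \frac{323}{116} e_{2} + \frac{323}{870} e_{3} + \frac{323}{348} e_{4} + \frac{646}{435} e_{5}


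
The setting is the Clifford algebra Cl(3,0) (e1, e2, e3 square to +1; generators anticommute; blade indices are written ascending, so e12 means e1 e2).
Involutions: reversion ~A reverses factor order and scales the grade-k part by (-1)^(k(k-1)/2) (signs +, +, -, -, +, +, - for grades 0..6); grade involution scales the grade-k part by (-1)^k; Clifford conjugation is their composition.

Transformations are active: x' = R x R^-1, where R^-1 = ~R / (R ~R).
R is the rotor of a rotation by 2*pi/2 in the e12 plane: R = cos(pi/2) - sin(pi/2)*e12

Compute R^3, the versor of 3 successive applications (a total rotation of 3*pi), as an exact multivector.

Half-angle bookkeeping: 3 applications in e12 add up to rotor phase 3*pi/2 = 3*pi/2, so R^3 = cos(3*pi/2) - sin(3*pi/2)*e12.
cos(3*pi/2) = 0 and sin(3*pi/2) = -1, so R^3 = e12. The net rotation is 1*pi (after discarding 1 full turn, each of which contributes a factor -1 to the rotor); the rotor keeps the half-angle phase exactly.
Answer: e12


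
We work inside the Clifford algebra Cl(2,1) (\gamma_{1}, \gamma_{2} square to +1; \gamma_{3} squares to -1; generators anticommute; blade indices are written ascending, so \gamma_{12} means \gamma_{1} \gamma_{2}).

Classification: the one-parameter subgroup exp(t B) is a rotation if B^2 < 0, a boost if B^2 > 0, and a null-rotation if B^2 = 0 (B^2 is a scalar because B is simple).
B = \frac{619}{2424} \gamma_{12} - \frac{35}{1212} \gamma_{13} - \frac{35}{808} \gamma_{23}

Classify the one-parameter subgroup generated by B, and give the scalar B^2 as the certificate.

B^2 term by term: the squares give (\frac{619}{2424})^2*(\gamma_{12})^2 + (-\frac{35}{1212})^2*(\gamma_{13})^2 + (-\frac{35}{808})^2*(\gamma_{23})^2 = \frac{383161}{5875776}*(-1) + \frac{1225}{1468944}*(+1) + \frac{1225}{652864}*(+1) = -\frac{1}{16} (each basis 2-blade squares to minus the product of its generators' squares); cross terms between blades sharing an index anticommute and cancel. So B^2 = -\frac{1}{16}.
Answer: rotation, certificate B^2 = -\frac{1}{16}. Note: conjugating B changes its blade decomposition but never the scalar B^2 = -\frac{1}{16}, whose sign settles the classification.


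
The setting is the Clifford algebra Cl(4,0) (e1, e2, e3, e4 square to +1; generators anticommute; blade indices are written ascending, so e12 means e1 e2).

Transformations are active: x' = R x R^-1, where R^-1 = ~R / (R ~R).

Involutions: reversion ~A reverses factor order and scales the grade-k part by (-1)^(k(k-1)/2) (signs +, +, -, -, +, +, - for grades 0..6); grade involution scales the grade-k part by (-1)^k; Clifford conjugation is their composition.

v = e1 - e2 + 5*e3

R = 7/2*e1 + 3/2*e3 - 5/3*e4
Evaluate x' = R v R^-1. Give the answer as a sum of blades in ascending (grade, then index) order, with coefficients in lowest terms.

~R = 7/2*e1 + 3/2*e3 - 5/3*e4, and R ~R = 311/18, so R^-1 = ~R / (311/18).
R v = 11 - 7/2*e12 + 16*e13 + 5/3*e14 + 3/2*e23 - 5/3*e24 + 25/3*e34
Answer: 1075/311*e1 + e2 - 961/311*e3 - 660/311*e4


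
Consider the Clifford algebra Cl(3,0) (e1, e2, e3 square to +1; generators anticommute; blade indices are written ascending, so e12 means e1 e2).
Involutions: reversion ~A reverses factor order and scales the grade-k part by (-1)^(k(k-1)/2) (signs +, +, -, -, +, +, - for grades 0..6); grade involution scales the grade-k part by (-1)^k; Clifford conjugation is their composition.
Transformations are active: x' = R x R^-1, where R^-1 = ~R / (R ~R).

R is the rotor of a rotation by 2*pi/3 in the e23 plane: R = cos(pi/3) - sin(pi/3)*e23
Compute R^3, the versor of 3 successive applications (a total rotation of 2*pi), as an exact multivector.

The rotor phase is half the rotation angle and phases add under composition, so 3 steps in the e23 plane accumulate phase 3*(pi/3) = pi: R^3 = cos(pi) - sin(pi)*e23.
cos(pi) = -1 and sin(pi) = 0, so R^3 = -1. The total rotation 2*pi is 1 full turn, so every vector returns to itself, yet the rotor is -1, on the OTHER sheet of the double cover (an odd number of 2*pi turns).
Answer: -1


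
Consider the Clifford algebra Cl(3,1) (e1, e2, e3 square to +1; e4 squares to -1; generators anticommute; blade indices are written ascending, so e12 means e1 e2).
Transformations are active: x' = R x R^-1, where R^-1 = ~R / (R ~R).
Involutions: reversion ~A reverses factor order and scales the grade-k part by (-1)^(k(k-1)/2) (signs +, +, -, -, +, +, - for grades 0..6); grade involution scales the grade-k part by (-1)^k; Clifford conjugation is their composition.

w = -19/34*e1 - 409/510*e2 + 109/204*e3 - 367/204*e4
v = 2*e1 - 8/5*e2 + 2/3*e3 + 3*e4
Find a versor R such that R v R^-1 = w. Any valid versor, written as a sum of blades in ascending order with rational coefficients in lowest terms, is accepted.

Equal squares first: v^2 = w^2 = -449/225. Then v + w = 49/34*e1 - 245/102*e2 + 245/204*e3 + 245/204*e4 is a versor taking v to w, provided it is invertible.
Answer: 49/34*e1 - 245/102*e2 + 245/204*e3 + 245/204*e4


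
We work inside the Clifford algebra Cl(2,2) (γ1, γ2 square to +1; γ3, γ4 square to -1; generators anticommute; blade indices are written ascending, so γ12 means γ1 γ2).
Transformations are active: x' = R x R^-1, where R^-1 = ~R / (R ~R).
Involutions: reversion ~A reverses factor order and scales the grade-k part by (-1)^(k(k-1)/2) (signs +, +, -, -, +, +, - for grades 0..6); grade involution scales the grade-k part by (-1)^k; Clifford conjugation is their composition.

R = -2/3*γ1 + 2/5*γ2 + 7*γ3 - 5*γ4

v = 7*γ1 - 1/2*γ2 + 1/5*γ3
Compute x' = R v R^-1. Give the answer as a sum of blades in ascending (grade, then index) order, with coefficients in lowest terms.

~R = -2/3*γ1 + 2/5*γ2 + 7*γ3 - 5*γ4, and R ~R = -16514/225, so R^-1 = ~R / (-16514/225).
R v = -94/15 - 37/15*γ12 - 737/15*γ13 + 35*γ14 + 179/50*γ23 - 5/2*γ24 + γ34
Answer: -58739/8257*γ1 + 9385/16514*γ2 + 41093/41285*γ3 - 7050/8257*γ4


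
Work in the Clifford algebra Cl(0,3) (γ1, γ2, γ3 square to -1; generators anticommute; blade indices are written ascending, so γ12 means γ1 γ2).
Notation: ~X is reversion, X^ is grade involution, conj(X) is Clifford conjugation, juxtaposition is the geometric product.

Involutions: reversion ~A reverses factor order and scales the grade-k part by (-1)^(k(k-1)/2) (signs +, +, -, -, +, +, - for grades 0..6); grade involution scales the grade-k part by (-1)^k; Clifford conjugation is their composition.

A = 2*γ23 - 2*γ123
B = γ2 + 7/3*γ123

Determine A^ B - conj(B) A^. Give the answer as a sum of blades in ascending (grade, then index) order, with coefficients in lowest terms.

first term: 14/3 - 14/3*γ1 + 2*γ3 + 2*γ13
second term: 14/3 - 14/3*γ1 + 2*γ3 - 2*γ13
Answer: 4*γ13


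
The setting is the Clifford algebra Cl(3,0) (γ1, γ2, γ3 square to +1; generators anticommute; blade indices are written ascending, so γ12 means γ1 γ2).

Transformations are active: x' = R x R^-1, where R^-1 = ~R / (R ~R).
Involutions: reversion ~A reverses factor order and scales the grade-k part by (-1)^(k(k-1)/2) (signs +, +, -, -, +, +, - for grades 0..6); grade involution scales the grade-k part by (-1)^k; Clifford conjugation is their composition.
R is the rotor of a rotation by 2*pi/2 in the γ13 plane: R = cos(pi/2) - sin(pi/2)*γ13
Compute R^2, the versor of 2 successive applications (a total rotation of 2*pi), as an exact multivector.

Half-angle bookkeeping: 2 applications in γ13 add up to rotor phase 2*pi/2 = pi, so R^2 = cos(pi) - sin(pi)*γ13.
cos(pi) = -1 and sin(pi) = 0, so R^2 = -1. The total rotation 2*pi is 1 full turn, so every vector returns to itself, yet the rotor is -1, on the OTHER sheet of the double cover (an odd number of 2*pi turns).
Answer: -1


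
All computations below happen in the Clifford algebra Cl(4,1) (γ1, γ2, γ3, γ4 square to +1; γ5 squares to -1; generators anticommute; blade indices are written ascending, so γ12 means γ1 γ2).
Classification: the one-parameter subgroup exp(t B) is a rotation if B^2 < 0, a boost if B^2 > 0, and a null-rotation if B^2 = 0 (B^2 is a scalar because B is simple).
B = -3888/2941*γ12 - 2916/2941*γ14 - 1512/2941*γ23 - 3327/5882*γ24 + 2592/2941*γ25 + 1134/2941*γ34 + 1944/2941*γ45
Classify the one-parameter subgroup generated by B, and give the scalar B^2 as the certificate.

B^2 term by term: the squares give (-3888/2941)^2*(γ12)^2 + (-2916/2941)^2*(γ14)^2 + (-1512/2941)^2*(γ23)^2 + (-3327/5882)^2*(γ24)^2 + (2592/2941)^2*(γ25)^2 + (1134/2941)^2*(γ34)^2 + (1944/2941)^2*(γ45)^2 = 15116544/8649481*(-1) + 8503056/8649481*(-1) + 2286144/8649481*(-1) + 11068929/34597924*(-1) + 6718464/8649481*(+1) + 1285956/8649481*(-1) + 3779136/8649481*(+1) = -9/4 (each basis 2-blade squares to minus the product of its generators' squares); cross terms between blades sharing an index anticommute and cancel; the commuting (index-disjoint) pairs give grade-4 terms 2*c*c'*(blade product), which cancel blade by blade — γ1234: -8817984/8649481 + 8817984/8649481 = 0; γ1245: -15116544/8649481 + 15116544/8649481 = 0; γ2345: -5878656/8649481 + 5878656/8649481 = 0 — confirming B is simple. So B^2 = -9/4.
Answer: rotation, certificate B^2 = -9/4. Note: conjugating B changes its blade decomposition but never the scalar B^2 = -9/4, whose sign settles the classification.


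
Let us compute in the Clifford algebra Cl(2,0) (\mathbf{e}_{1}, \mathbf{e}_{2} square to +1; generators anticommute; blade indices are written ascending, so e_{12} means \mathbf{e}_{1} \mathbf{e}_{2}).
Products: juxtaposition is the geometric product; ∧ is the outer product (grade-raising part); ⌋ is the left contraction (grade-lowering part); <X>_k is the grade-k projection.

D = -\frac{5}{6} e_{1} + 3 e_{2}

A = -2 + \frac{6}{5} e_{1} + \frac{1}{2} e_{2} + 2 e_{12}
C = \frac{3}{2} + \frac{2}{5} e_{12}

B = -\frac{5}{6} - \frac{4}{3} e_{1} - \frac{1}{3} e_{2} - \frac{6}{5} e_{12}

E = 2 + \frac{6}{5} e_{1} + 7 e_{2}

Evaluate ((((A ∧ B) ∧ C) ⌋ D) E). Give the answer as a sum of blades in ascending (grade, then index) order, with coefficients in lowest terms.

step 1: \frac{5}{3} + \frac{5}{3} e_{1} + \frac{1}{4} e_{2} + e_{12}
step 2: \frac{5}{2} + \frac{5}{2} e_{1} + \frac{3}{8} e_{2} + \frac{13}{6} e_{12}
step 3: -\frac{23}{24} - \frac{25}{12} e_{1} + \frac{15}{2} e_{2}
step 4: \frac{577}{12} - \frac{319}{60} e_{1} + \frac{199}{24} e_{2} - \frac{283}{12} e_{12}
Answer: \frac{577}{12} - \frac{319}{60} e_{1} + \frac{199}{24} e_{2} - \frac{283}{12} e_{12}


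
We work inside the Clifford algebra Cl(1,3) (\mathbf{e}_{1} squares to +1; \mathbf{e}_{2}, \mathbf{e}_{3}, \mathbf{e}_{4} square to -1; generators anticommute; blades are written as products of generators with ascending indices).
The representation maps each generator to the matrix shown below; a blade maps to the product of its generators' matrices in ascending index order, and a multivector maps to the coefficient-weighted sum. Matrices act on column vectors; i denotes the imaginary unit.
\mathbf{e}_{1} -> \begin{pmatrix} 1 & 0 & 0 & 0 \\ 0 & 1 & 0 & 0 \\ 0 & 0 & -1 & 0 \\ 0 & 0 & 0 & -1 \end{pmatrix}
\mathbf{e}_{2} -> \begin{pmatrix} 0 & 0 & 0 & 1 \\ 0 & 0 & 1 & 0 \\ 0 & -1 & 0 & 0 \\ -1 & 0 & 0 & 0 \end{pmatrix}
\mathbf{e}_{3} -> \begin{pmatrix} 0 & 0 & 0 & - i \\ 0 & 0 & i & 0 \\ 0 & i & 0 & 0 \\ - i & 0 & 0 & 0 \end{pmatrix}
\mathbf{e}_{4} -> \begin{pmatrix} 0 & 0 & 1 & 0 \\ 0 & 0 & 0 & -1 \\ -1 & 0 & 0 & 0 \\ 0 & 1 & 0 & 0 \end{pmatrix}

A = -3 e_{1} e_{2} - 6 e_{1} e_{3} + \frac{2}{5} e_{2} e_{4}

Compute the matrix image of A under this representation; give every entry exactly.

Bivector images (products of the table entries): rho(e_{1} e_{2}) = rho(\mathbf{e}_{1})rho(\mathbf{e}_{2}) = \begin{pmatrix} 0 & 0 & 0 & 1 \\ 0 & 0 & 1 & 0 \\ 0 & 1 & 0 & 0 \\ 1 & 0 & 0 & 0 \end{pmatrix}; rho(e_{1} e_{3}) = rho(\mathbf{e}_{1})rho(\mathbf{e}_{3}) = \begin{pmatrix} 0 & 0 & 0 & - i \\ 0 & 0 & i & 0 \\ 0 & - i & 0 & 0 \\ i & 0 & 0 & 0 \end{pmatrix}; rho(e_{2} e_{4}) = rho(\mathbf{e}_{2})rho(\mathbf{e}_{4}) = \begin{pmatrix} 0 & 1 & 0 & 0 \\ -1 & 0 & 0 & 0 \\ 0 & 0 & 0 & 1 \\ 0 & 0 & -1 & 0 \end{pmatrix}.
M = (-3)*rho(e_{1} e_{2}) + (-6)*rho(e_{1} e_{3}) + (\frac{2}{5})*rho(e_{2} e_{4}), summed entrywise:
Answer: \begin{pmatrix} 0 & \frac{2}{5} & 0 & -3 + 6 i \\ - \frac{2}{5} & 0 & -3 - 6 i & 0 \\ 0 & -3 + 6 i & 0 & \frac{2}{5} \\ -3 - 6 i & 0 & - \frac{2}{5} & 0 \end{pmatrix}


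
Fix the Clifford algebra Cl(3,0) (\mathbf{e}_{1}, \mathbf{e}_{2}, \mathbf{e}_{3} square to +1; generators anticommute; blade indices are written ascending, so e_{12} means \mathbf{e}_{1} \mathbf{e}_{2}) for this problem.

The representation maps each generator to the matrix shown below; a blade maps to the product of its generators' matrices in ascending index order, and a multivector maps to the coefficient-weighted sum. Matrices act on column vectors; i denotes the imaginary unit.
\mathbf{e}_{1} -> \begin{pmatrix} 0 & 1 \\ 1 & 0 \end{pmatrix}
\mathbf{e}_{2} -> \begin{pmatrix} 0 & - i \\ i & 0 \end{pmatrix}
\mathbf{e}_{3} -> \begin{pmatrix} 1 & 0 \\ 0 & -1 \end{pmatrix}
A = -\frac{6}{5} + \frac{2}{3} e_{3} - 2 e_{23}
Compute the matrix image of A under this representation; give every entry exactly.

Bivector images (products of the table entries): rho(e_{23}) = rho(\mathbf{e}_{2})rho(\mathbf{e}_{3}) = \begin{pmatrix} 0 & i \\ i & 0 \end{pmatrix}.
M = (-\frac{6}{5})*1 + (\frac{2}{3})*rho(e_{3}) + (-2)*rho(e_{23}), summed entrywise (1 is the identity matrix):
Answer: \begin{pmatrix} - \frac{8}{15} & - 2 i \\ - 2 i & - \frac{28}{15} \end{pmatrix}


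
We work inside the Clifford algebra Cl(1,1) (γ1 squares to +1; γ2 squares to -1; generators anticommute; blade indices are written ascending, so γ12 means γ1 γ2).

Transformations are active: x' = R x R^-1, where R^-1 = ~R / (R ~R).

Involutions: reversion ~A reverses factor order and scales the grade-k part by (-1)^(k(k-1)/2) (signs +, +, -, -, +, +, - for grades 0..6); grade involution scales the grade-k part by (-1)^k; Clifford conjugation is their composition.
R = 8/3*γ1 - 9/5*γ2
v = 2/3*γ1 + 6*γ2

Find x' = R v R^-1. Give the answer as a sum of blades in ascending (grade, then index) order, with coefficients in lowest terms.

~R = 8/3*γ1 - 9/5*γ2, and R ~R = 871/225, so R^-1 = ~R / (871/225).
R v = 566/45 + 86/5*γ12
Answer: 43538/2613*γ1 - 15414/871*γ2


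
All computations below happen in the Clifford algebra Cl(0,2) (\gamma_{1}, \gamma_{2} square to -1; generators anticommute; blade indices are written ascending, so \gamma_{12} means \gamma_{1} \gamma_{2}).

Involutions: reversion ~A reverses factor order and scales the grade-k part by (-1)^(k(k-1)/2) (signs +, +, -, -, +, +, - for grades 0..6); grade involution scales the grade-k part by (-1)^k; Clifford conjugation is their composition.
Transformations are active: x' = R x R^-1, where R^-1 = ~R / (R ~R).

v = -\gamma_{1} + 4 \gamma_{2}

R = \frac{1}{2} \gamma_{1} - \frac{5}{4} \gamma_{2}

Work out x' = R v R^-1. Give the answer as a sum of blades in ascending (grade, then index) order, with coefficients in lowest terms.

~R = \frac{1}{2} \gamma_{1} - \frac{5}{4} \gamma_{2}, and R ~R = -\frac{29}{16}, so R^-1 = ~R / (-\frac{29}{16}).
R v = \frac{11}{2} + \frac{3}{4} \gamma_{12}
Answer: -\frac{59}{29} \gamma_{1} + \frac{104}{29} \gamma_{2}


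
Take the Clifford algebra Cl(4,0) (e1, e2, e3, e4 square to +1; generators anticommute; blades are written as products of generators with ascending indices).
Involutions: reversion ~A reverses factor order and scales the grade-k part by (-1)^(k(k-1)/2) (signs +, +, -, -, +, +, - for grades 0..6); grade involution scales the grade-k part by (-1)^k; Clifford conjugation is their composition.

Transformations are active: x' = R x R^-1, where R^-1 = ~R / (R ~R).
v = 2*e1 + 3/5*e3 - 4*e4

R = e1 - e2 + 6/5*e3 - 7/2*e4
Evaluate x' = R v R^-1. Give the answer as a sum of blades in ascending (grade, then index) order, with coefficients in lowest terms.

~R = e1 - e2 + 6/5*e3 - 7/2*e4, and R ~R = 1569/100, so R^-1 = ~R / (1569/100).
R v = 418/25 + 2*e1 e2 - 9/5*e1 e3 + 3*e1 e4 - 3/5*e2 e3 + 4*e2 e4 - 27/10*e3 e4
Answer: 206/1569*e1 - 3344/1569*e2 + 5119/2615*e3 - 5428/1569*e4


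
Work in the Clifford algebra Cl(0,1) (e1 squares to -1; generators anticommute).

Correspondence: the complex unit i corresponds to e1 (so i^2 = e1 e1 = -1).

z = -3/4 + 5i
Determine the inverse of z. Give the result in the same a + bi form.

In blades: z = -3/4 + 5*e1.
With qbar = -3/4 - 5*e1 (scalar fixed, mapped units negated), z qbar = 409/16 (the sum of squared coefficients), so z^-1 = qbar / (409/16) = -12/409 - 80/409*e1; translating back:
Answer: -12/409 - 80/409*i


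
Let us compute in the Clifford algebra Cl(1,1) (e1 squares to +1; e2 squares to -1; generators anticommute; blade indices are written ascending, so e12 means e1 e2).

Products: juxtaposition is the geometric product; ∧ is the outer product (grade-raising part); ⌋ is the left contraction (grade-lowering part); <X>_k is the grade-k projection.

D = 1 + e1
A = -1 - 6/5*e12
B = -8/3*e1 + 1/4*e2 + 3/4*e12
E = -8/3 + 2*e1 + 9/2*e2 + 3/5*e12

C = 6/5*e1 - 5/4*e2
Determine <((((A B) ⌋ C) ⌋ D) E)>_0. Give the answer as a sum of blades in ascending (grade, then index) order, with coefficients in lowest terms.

step 1: -9/10 + 89/30*e1 - 69/20*e2 - 3/4*e12
step 2: -301/400 - 27/25*e1 + 9/8*e2
step 3: -733/400 - 301/400*e1
step 4: 2029/600 - 199/120*e1 - 34791/4000*e2 - 17943/4000*e12
step 5: 2029/600
Answer: 2029/600


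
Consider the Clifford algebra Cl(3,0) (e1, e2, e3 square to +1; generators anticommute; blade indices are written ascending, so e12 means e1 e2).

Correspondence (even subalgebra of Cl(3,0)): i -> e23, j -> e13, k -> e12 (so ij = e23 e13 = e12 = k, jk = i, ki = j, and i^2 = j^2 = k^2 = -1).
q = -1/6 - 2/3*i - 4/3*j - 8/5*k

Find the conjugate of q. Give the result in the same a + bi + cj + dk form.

In blades: q = -1/6 - 8/5*e12 - 4/3*e13 - 2/3*e23.
Quaternion conjugation is reversion on the even subalgebra: the scalar is fixed and every grade-2 blade flips sign, giving -1/6 + 8/5*e12 + 4/3*e13 + 2/3*e23; translating back:
Answer: -1/6 + 2/3*i + 4/3*j + 8/5*k


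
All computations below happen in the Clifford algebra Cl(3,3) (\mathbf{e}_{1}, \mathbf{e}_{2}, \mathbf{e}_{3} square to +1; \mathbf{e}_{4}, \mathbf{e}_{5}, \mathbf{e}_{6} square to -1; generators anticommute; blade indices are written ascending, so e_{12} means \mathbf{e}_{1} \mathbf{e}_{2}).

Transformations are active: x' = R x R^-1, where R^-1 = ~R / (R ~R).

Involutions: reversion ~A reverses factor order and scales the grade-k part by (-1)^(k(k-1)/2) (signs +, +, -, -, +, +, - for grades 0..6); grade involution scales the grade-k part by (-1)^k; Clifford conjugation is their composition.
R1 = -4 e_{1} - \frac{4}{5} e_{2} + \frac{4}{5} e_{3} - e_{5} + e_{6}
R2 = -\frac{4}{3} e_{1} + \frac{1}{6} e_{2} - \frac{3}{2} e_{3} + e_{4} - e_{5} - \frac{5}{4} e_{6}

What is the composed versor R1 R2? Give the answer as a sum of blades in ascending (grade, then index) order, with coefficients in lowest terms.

Distribute over the terms of R1 (each basis-blade product reordered to ascending indices, repeated generators contracted through their squares):
(-4 e_{1}) R2 = \frac{16}{3} - \frac{2}{3} e_{12} + 6 e_{13} - 4 e_{14} + 4 e_{15} + 5 e_{16}
(-\frac{4}{5} e_{2}) R2 = -\frac{2}{15} - \frac{16}{15} e_{12} + \frac{6}{5} e_{23} - \frac{4}{5} e_{24} + \frac{4}{5} e_{25} + e_{26}
(\frac{4}{5} e_{3}) R2 = -\frac{6}{5} + \frac{16}{15} e_{13} - \frac{2}{15} e_{23} + \frac{4}{5} e_{34} - \frac{4}{5} e_{35} - e_{36}
(-e_{5}) R2 = -1 - \frac{4}{3} e_{15} + \frac{1}{6} e_{25} - \frac{3}{2} e_{35} + e_{45} + \frac{5}{4} e_{56}
(e_{6}) R2 = \frac{5}{4} + \frac{4}{3} e_{16} - \frac{1}{6} e_{26} + \frac{3}{2} e_{36} - e_{46} + e_{56}
Summing the partial products and collecting blades:
Answer: \frac{17}{4} - \frac{26}{15} e_{12} + \frac{106}{15} e_{13} - 4 e_{14} + \frac{8}{3} e_{15} + \frac{19}{3} e_{16} + \frac{16}{15} e_{23} - \frac{4}{5} e_{24} + \frac{29}{30} e_{25} + \frac{5}{6} e_{26} + \frac{4}{5} e_{34} - \frac{23}{10} e_{35} + \frac{1}{2} e_{36} + e_{45} - e_{46} + \frac{9}{4} e_{56}


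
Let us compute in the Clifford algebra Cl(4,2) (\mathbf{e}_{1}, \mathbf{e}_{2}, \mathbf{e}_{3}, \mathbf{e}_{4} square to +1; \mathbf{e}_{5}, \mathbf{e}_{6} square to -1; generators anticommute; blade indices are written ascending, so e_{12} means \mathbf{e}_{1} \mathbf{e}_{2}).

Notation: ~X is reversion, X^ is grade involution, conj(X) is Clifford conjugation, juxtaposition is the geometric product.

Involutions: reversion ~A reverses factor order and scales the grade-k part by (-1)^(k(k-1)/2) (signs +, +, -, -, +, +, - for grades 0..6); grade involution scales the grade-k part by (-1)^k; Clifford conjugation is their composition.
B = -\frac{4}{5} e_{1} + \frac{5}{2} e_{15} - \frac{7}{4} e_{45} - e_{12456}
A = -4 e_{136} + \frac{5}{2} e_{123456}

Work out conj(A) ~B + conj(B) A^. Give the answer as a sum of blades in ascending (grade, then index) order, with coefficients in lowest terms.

first term: \frac{5}{2} e_{3} + \frac{16}{5} e_{36} - 10 e_{356} - \frac{35}{8} e_{1236} - 4 e_{2345} - \frac{25}{4} e_{2346} - 7 e_{13456} - 2 e_{23456}
second term: -\frac{5}{2} e_{3} + \frac{16}{5} e_{36} - 10 e_{356} + \frac{35}{8} e_{1236} + 4 e_{2345} + \frac{25}{4} e_{2346} + 7 e_{13456} + 2 e_{23456}
Answer: \frac{32}{5} e_{36} - 20 e_{356}


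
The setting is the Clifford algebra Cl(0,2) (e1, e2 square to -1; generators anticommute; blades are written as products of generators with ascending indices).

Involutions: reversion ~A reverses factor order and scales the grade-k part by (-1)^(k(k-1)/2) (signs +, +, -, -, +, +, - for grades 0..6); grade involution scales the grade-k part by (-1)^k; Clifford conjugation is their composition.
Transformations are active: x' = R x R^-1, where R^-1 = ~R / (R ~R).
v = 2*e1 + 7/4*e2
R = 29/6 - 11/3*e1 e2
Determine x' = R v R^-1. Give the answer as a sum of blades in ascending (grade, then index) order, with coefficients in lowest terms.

~R = 29/6 + 11/3*e1 e2, and R ~R = 1325/36, so R^-1 = ~R / (1325/36).
R v = 193/12*e1 + 9/8*e2
Answer: 2947/1325*e1 - 7709/5300*e2


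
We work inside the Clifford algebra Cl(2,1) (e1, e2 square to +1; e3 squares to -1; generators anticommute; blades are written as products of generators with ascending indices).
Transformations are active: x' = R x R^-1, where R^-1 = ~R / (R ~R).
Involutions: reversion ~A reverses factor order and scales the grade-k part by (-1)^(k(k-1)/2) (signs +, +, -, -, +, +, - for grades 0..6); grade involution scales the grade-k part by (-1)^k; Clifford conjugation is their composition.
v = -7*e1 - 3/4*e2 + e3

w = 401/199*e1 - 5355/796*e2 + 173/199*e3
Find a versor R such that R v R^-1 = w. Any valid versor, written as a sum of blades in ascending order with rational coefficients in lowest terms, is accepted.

Take R = v + w = -992/199*e1 - 1488/199*e2 + 372/199*e3. Because q(v) = q(w) = 777/16, conjugation by R sends v exactly to w.
Answer: -992/199*e1 - 1488/199*e2 + 372/199*e3


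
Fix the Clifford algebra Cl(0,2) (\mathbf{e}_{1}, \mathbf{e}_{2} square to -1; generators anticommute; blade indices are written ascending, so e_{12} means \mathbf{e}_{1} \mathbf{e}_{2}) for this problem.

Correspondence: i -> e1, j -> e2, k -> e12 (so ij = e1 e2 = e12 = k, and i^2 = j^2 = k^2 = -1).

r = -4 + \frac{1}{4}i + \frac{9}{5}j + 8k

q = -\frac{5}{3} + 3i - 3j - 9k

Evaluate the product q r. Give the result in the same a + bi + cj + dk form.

In blades: q = -\frac{5}{3} + 3 e_{1} - 3 e_{2} - 9 e_{12}, r = -4 + \frac{1}{4} e_{1} + \frac{9}{5} e_{2} + 8 e_{12}.
Distribute q over r term by term (generator squares from the signature, products reordered to ascending indices): (-\frac{5}{3})*r = \frac{20}{3} - \frac{5}{12} e_{1} - 3 e_{2} - \frac{40}{3} e_{12}; (3 e_{1})*r = -\frac{3}{4} - 12 e_{1} - 24 e_{2} + \frac{27}{5} e_{12}; (-3 e_{2})*r = \frac{27}{5} - 24 e_{1} + 12 e_{2} + \frac{3}{4} e_{12}; (-9 e_{12})*r = 72 + \frac{81}{5} e_{1} - \frac{9}{4} e_{2} + 36 e_{12}.
Sum: \frac{4999}{60} - \frac{1213}{60} e_{1} - \frac{69}{4} e_{2} + \frac{1729}{60} e_{12}; translating back through the correspondence:
Answer: \frac{4999}{60} - \frac{1213}{60}i - \frac{69}{4}j + \frac{1729}{60}k


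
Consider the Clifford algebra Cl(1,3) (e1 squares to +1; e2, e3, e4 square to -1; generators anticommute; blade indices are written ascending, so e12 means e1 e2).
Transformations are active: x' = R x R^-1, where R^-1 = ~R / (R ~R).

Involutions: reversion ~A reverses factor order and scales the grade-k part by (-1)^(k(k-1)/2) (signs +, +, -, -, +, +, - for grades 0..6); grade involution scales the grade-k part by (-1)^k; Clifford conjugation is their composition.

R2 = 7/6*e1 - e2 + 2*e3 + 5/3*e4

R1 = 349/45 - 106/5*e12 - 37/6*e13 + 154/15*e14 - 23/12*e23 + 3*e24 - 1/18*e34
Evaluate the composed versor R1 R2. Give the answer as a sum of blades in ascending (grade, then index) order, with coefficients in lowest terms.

Distribute over the terms of R2 (each basis-blade product reordered to ascending indices, repeated generators contracted through their squares):
R1 (7/6*e1) = 2443/270*e1 + 371/15*e2 + 259/36*e3 - 539/45*e4 - 161/72*e123 + 7/2*e124 - 7/108*e134
R1 (-e2) = -106/5*e1 - 349/45*e2 + 23/12*e3 - 3*e4 - 37/6*e123 + 154/15*e124 + 1/18*e234
R1 (2*e3) = 37/3*e1 + 23/6*e2 + 698/45*e3 - 1/9*e4 - 212/5*e123 - 308/15*e134 - 6*e234
R1 (5/3*e4) = -154/9*e1 - 5*e2 + 5/54*e3 + 349/27*e4 - 106/3*e124 - 185/18*e134 - 115/36*e234
Summing the partial products and collecting blades:
Answer: -4571/270*e1 + 1423/90*e2 + 6673/270*e3 - 292/135*e4 - 18289/360*e123 - 647/30*e124 - 16673/540*e134 - 329/36*e234


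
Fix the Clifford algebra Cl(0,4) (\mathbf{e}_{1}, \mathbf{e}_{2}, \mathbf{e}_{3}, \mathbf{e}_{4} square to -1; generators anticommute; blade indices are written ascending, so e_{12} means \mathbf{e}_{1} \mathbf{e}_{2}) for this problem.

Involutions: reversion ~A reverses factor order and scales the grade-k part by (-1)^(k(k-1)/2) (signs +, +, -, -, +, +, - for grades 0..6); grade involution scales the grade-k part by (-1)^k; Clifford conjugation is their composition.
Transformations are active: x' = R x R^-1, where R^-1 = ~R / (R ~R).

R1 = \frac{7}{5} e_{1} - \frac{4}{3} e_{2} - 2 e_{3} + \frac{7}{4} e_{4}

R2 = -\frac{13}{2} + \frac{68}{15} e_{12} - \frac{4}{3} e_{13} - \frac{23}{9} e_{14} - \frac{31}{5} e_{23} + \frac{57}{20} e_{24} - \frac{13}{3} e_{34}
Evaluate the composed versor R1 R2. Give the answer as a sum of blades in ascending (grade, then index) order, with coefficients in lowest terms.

Distribute over the terms of R1 (each basis-blade product reordered to ascending indices, repeated generators contracted through their squares):
(\frac{7}{5} e_{1}) R2 = -\frac{91}{10} e_{1} - \frac{476}{75} e_{2} + \frac{28}{15} e_{3} + \frac{161}{45} e_{4} - \frac{217}{25} e_{123} + \frac{399}{100} e_{124} - \frac{91}{15} e_{134}
(-\frac{4}{3} e_{2}) R2 = -\frac{272}{45} e_{1} + \frac{26}{3} e_{2} - \frac{124}{15} e_{3} + \frac{19}{5} e_{4} - \frac{16}{9} e_{123} - \frac{92}{27} e_{124} + \frac{52}{9} e_{234}
(-2 e_{3}) R2 = \frac{8}{3} e_{1} + \frac{62}{5} e_{2} + 13 e_{3} - \frac{26}{3} e_{4} - \frac{136}{15} e_{123} - \frac{46}{9} e_{134} + \frac{57}{10} e_{234}
(\frac{7}{4} e_{4}) R2 = -\frac{161}{36} e_{1} + \frac{399}{80} e_{2} - \frac{91}{12} e_{3} - \frac{91}{8} e_{4} + \frac{119}{15} e_{124} - \frac{7}{3} e_{134} - \frac{217}{20} e_{234}
Summing the partial products and collecting blades:
Answer: -\frac{339}{20} e_{1} + \frac{7883}{400} e_{2} - \frac{59}{60} e_{3} - \frac{4559}{360} e_{4} - \frac{4393}{225} e_{123} + \frac{22993}{2700} e_{124} - \frac{608}{45} e_{134} + \frac{113}{180} e_{234}


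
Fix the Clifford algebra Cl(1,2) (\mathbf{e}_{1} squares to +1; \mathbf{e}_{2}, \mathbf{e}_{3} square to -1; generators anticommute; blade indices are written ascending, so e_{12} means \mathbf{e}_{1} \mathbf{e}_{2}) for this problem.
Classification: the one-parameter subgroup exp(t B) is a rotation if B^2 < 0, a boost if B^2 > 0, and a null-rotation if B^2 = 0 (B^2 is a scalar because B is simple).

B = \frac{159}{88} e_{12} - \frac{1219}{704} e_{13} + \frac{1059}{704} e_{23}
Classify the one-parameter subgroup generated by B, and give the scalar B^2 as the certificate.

B^2 term by term: the squares give (\frac{159}{88})^2*(e_{12})^2 + (-\frac{1219}{704})^2*(e_{13})^2 + (\frac{1059}{704})^2*(e_{23})^2 = \frac{25281}{7744}*(+1) + \frac{1485961}{495616}*(+1) + \frac{1121481}{495616}*(-1) = 4 (each basis 2-blade squares to minus the product of its generators' squares); cross terms between blades sharing an index anticommute and cancel. So B^2 = 4.
Answer: boost, certificate B^2 = 4. Check the certificate: B^2 = 4, and that sign is decisive whatever form B takes.


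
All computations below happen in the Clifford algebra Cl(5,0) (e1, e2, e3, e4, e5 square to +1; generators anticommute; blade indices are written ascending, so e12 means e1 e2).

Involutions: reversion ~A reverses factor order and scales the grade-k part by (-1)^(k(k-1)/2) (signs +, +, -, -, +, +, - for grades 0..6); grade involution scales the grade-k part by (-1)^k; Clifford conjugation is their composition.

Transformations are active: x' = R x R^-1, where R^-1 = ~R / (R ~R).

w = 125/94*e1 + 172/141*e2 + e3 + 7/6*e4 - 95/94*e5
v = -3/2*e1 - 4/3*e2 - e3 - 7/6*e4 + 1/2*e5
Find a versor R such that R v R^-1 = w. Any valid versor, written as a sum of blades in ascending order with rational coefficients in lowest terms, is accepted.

Key observation: q(v) = q(w) = 239/36 (sandwiches preserve the norm), so R = v + w = -8/47*e1 - 16/141*e2 - 24/47*e5 works whenever it is invertible — the component of v along it is kept and (v - w)/2 reverses, sending v to w.
Answer: -8/47*e1 - 16/141*e2 - 24/47*e5


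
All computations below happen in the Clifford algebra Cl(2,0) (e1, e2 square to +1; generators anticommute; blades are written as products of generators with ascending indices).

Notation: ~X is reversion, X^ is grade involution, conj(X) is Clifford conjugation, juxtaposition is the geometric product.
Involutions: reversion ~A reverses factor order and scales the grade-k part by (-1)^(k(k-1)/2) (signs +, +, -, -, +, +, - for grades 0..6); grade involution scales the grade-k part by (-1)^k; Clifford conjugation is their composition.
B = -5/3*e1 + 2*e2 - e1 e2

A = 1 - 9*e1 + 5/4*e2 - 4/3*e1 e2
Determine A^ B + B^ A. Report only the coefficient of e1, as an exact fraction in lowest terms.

first term: -113/6 - 67/12*e1 - 83/9*e2 + 179/12*e1 e2
second term: -113/6 - 9/4*e1 - 119/9*e2 - 203/12*e1 e2
Answer: -47/6


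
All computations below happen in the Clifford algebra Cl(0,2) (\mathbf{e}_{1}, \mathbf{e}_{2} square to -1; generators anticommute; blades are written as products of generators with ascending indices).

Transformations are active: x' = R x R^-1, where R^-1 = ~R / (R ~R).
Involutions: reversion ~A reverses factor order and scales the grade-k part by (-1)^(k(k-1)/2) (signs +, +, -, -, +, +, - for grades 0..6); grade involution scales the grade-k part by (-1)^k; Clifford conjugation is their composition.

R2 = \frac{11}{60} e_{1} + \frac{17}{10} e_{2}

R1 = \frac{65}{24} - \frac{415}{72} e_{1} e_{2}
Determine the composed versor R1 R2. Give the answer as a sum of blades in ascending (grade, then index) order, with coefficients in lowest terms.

Distribute over the terms of R1 (each basis-blade product reordered to ascending indices, repeated generators contracted through their squares):
(\frac{65}{24}) R2 = \frac{143}{288} e_{1} + \frac{221}{48} e_{2}
(-\frac{415}{72} e_{1} e_{2}) R2 = \frac{1411}{144} e_{1} - \frac{913}{864} e_{2}
Summing the partial products and collecting blades:
Answer: \frac{2965}{288} e_{1} + \frac{3065}{864} e_{2}


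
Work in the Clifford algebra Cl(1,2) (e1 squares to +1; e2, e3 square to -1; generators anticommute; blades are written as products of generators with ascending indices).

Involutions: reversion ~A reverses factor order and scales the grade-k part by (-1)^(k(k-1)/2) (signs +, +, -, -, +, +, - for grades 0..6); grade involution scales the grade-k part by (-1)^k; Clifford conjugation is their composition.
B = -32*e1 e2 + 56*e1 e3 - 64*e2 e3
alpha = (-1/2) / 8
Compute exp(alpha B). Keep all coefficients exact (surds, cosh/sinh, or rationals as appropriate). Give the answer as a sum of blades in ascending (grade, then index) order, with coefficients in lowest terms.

B^2 term by term: the squares give (-32)^2*(e1 e2)^2 + (56)^2*(e1 e3)^2 + (-64)^2*(e2 e3)^2 = 1024*(+1) + 3136*(+1) + 4096*(-1) = 64 (each basis 2-blade squares to minus the product of its generators' squares); cross terms between blades sharing an index anticommute and cancel. So B^2 = 64.
B^2 = 64 — B^2 > 0, so the exponential closes hyperbolically: l = 8, alpha*l = -1/2, so exp(alpha B) = cosh(-1/2) + (sinh(-1/2)/8)*B = cosh(1/2) + (-sinh(1/2)/8)*B.
Answer: cosh(1/2) + 4*sinh(1/2)*e1 e2 - 7*sinh(1/2)*e1 e3 + 8*sinh(1/2)*e2 e3


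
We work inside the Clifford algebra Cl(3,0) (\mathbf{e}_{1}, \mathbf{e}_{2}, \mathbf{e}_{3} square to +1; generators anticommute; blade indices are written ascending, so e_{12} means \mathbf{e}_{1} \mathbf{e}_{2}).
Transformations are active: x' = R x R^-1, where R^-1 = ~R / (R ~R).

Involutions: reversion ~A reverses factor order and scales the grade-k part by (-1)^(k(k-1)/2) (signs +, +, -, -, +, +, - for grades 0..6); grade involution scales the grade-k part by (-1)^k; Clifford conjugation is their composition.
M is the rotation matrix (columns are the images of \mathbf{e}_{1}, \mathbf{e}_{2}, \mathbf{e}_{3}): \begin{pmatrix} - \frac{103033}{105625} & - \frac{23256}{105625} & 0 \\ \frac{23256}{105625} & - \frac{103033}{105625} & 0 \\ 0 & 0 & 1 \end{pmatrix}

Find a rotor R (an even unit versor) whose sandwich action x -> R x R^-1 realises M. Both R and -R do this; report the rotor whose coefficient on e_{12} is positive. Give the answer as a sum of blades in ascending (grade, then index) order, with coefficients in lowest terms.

Method: write R = a + b12*e_{12} + b13*e_{13} + b23*e_{23} with a^2 + b12^2 + b13^2 + b23^2 = 1 (so R^-1 = ~R). Expanding the columns R e_j ~R gives tr M = 4a^2 - 1 and, from the antisymmetric part, M21 - M12 = -4a*b12, M13 - M31 = 4a*b13, M32 - M23 = -4a*b23.
Here tr M = -\frac{100441}{105625}, so a^2 = (1 + tr M)/4 = \frac{1296}{105625} and a = ±\frac{36}{325}. Taking a = \frac{36}{325}: M21 - M12 = \frac{46512}{105625}, M13 - M31 = 0, M32 - M23 = 0, giving b12 = -\frac{323}{325}, b13 = 0, b23 = 0, i.e. R = \frac{36}{325} - \frac{323}{325} e_{12}.
Its e_{12} coefficient is negative, so report the other preimage -R.
Answer: -\frac{36}{325} + \frac{323}{325} e_{12}. Key observation: the double cover Spin(3) -> SO(3) sends R and -R to the same matrix (trace -\frac{100441}{105625} here), so the stated sign of the e_{12} coefficient is what selects one sheet.


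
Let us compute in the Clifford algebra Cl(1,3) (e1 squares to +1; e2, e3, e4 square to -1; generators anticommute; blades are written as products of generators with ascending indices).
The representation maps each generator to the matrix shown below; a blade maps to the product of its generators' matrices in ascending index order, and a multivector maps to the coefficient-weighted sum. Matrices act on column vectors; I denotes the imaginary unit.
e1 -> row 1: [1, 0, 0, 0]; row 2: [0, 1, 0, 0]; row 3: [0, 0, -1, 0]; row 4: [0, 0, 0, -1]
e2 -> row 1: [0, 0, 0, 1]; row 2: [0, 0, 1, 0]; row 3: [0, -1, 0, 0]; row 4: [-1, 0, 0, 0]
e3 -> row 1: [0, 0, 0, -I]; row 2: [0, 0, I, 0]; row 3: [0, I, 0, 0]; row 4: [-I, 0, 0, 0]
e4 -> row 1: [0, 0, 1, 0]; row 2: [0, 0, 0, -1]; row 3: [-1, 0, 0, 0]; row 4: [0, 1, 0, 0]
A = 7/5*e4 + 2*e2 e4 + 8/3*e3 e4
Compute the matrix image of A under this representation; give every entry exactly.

Bivector images (products of the table entries): rho(e2 e4) = rho(e2)rho(e4) = row 1: [0, 1, 0, 0]; row 2: [-1, 0, 0, 0]; row 3: [0, 0, 0, 1]; row 4: [0, 0, -1, 0]; rho(e3 e4) = rho(e3)rho(e4) = row 1: [0, -I, 0, 0]; row 2: [-I, 0, 0, 0]; row 3: [0, 0, 0, -I]; row 4: [0, 0, -I, 0].
M = (7/5)*rho(e4) + (2)*rho(e2 e4) + (8/3)*rho(e3 e4), summed entrywise:
Answer: row 1: [0, 2 - 8*I/3, 7/5, 0]; row 2: [-2 - 8*I/3, 0, 0, -7/5]; row 3: [-7/5, 0, 0, 2 - 8*I/3]; row 4: [0, 7/5, -2 - 8*I/3, 0]
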